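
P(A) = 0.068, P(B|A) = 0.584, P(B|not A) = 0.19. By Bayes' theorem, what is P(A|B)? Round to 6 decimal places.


P(A|B) = P(B|A)*P(A) / P(B), P(B) = P(B|A)*P(A) + P(B|not A)*P(not A)
P(B|A)*P(A) = 0.584 * 0.068 = 0.039712
P(B|not A)*P(not A) = 0.19 * 0.932 = 0.17708
P(B) = 0.039712 + 0.17708 = 0.216792
P(A|B) = 0.039712 / 0.216792 ≈ 0.18318019

0.183180


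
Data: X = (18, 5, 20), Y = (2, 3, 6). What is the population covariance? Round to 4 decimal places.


Cov = (1/n)*sum((xi-xbar)(yi-ybar))
n = 3, xbar = 43/3 ≈ 14.333333, ybar = 11/3 ≈ 3.666667
sum((xi-xbar)(yi-ybar)) = 40/3 ≈ 13.333333
Cov = 13.333333 / 3 = 40/9 ≈ 4.444444

4.4444


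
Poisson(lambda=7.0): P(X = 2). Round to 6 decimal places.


P = e^(-lam) * lam^k / k!
e^(-7.0) ≈ 0.0009118820
lam^k = 7.0^2 = 49
k! = 2! = 2
P = 0.0009118820 * 49 / 2 ≈ 0.022341

0.022341


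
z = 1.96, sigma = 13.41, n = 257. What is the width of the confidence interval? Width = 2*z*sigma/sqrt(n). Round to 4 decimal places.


width = 2*z*sigma/sqrt(n)
2*z*sigma = 2 * 1.96 * 13.41 = 52.5672
sqrt(257) ≈ 16.031220
width = 52.5672 / 16.031220 ≈ 3.279052

3.2791


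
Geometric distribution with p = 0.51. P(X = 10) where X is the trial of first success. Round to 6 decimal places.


P = (1-p)^(k-1) * p
(1-p)^(k-1) = 0.49^9 ≈ 0.001628414
P = 0.001628414 * 0.51 ≈ 0.0008304909

0.000830


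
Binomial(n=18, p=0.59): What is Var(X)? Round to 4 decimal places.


Var = n*p*(1-p) = 18 * 0.59 * 0.41 = 4.3542

4.3542


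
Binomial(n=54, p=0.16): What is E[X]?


E[X] = n*p = 54 * 0.16 = 8.64

8.64


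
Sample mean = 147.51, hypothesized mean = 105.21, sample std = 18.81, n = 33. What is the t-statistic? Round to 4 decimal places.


t = (xbar - mu0) / (s/sqrt(n))
xbar - mu0 = 147.51 - 105.21 = 42.3
sqrt(33) ≈ 5.74456265
s/sqrt(n) = 18.81 / 5.74456265 ≈ 3.27440071
t = 42.3 / 3.27440071 ≈ 12.918394

12.9184


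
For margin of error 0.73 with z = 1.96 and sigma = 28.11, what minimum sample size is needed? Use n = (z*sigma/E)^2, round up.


z*sigma/E = 1.96 * 28.11 / 0.73 = 137739/1825 ≈ 75.473425
(z*sigma/E)^2 ≈ 5696.237830
round up: n = 5697

5697


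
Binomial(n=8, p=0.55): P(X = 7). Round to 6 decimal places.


P = C(n,k) * p^k * (1-p)^(n-k)
C(8,7) = 8
p^k = 0.55^7 ≈ 0.01522435
(1-p)^(n-k) = 0.45^1 = 0.45
P = 8 * 0.01522435 * 0.45 ≈ 0.054808

0.054808


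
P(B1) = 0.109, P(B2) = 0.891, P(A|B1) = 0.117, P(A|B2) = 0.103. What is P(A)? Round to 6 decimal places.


P(A) = P(A|B1)*P(B1) + P(A|B2)*P(B2)
P(A|B1)*P(B1) = 0.117 * 0.109 = 0.012753
P(A|B2)*P(B2) = 0.103 * 0.891 = 0.091773
P(A) = 0.012753 + 0.091773 = 0.104526

0.104526


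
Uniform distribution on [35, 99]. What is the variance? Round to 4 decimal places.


Var = (b-a)^2 / 12
(b-a)^2 = (99 - 35)^2 = 4096
Var = 4096/12 ≈ 341.333333

341.3333


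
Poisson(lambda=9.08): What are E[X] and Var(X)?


E[X] = Var(X) = lambda = 9.08

9.08, 9.08


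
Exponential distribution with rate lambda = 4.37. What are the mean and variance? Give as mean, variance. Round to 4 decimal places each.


mean = 1/lam, var = 1/lam^2
mean = 1 / 4.37 = 100/437 ≈ 0.228833
lam^2 = 4.37^2 = 19.0969
var = 1 / 19.0969 ≈ 0.052365

0.2288, 0.0524


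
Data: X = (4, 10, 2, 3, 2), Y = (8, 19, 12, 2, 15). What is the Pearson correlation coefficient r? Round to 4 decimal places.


r = sum((xi-xbar)(yi-ybar)) / sqrt(sum((xi-xbar)^2) * sum((yi-ybar)^2))
n = 5, xbar = 21/5 = 4.2, ybar = 56/5 = 11.2
Sxy = sum((xi-xbar)(yi-ybar)) = 46.8
Sxx = sum((xi-xbar)^2) = 44.8
Syy = sum((yi-ybar)^2) = 170.8
sqrt(Sxx*Syy) ≈ 87.474796
r = Sxy / sqrt(Sxx*Syy) = 46.8 / 87.474796 ≈ 0.535011

0.5350


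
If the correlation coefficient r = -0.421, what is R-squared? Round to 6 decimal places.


R^2 = r^2 = (-0.421)^2 = 0.177241

0.177241


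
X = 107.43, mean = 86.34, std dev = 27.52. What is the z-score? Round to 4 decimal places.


z = (X - mu) / sigma
X - mu = 107.43 - 86.34 = 21.09
z = 21.09 / 27.52 = 2109/2752 ≈ 0.766352

0.7664


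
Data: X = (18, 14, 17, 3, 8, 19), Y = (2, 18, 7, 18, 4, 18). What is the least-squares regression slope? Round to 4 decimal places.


b = sum((xi-xbar)(yi-ybar)) / sum((xi-xbar)^2)
n = 6, xbar = 79/6 ≈ 13.166667, ybar = 67/6 ≈ 11.166667
Sxy = sum((xi-xbar)(yi-ybar)) = -283/6 ≈ -47.166667
Sxx = sum((xi-xbar)^2) = 1217/6 ≈ 202.833333
b = Sxy / Sxx = -283/1217 ≈ -0.232539

-0.2325


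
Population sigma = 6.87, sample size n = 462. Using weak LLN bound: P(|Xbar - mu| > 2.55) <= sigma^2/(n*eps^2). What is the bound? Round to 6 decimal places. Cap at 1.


bound = min(1, sigma^2/(n*eps^2))
sigma^2 = 6.87^2 = 47.1969
n*eps^2 = 462 * 2.55^2 = 462 * 6.5025 = 3004.155
sigma^2/(n*eps^2) = 47.1969 / 3004.155 ≈ 0.01571054

0.015711


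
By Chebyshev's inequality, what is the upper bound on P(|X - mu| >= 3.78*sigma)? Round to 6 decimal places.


P <= 1/k^2
k^2 = 3.78^2 = 14.2884
1/k^2 = 1 / 14.2884 ≈ 0.06998684

0.069987


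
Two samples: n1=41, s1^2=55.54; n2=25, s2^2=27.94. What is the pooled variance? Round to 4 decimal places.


sp^2 = ((n1-1)*s1^2 + (n2-1)*s2^2)/(n1+n2-2)
(n1-1)*s1^2 = 40 * 55.54 = 2221.6
(n2-1)*s2^2 = 24 * 27.94 = 670.56
numerator = 2221.6 + 670.56 = 2892.16
n1+n2-2 = 64
sp^2 = 2892.16 / 64 = 45.19

45.1900


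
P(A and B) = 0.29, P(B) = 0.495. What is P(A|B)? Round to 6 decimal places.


P(A|B) = P(A and B) / P(B) = 0.29 / 0.495 = 58/99 ≈ 0.58585859

0.585859


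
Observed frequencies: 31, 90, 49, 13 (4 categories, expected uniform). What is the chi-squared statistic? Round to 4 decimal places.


chi2 = sum((O-E)^2/E), E = total/4
total = 183, E = 183/4 = 45.75
(31 - 45.75)^2 / 45.75 = 217.5625 / 45.75 = 3481/732 ≈ 4.755464
(90 - 45.75)^2 / 45.75 = 1958.0625 / 45.75 = 10443/244 ≈ 42.799180
(49 - 45.75)^2 / 45.75 = 10.5625 / 45.75 = 169/732 ≈ 0.230874
(13 - 45.75)^2 / 45.75 = 1072.5625 / 45.75 = 17161/732 ≈ 23.443989
chi2 = 4345/61 ≈ 71.229508

71.2295


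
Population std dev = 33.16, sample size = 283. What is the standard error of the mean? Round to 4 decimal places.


SE = sigma / sqrt(n)
sqrt(283) ≈ 16.822604
SE = 33.16 / 16.822604 ≈ 1.971157

1.9712


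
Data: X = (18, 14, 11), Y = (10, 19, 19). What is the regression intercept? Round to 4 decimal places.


a = ybar - b*xbar, where b = sum((xi-xbar)(yi-ybar)) / sum((xi-xbar)^2)
n = 3, xbar = 43/3 ≈ 14.333333, ybar = 48/3 = 16
Sxy = sum((xi-xbar)(yi-ybar)) = -33
Sxx = sum((xi-xbar)^2) = 74/3 ≈ 24.666667
b = Sxy / Sxx = -99/74 ≈ -1.337838
a = 16 - (-1.337838) * 14.333333 = 2603/74 ≈ 35.175676

35.1757


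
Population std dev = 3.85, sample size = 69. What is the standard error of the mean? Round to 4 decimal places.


SE = sigma / sqrt(n)
sqrt(69) ≈ 8.306624
SE = 3.85 / 8.306624 ≈ 0.463486

0.4635


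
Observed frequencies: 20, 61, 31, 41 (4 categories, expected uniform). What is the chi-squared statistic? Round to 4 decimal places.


chi2 = sum((O-E)^2/E), E = total/4
total = 153, E = 153/4 = 38.25
(20 - 38.25)^2 / 38.25 = 333.0625 / 38.25 = 5329/612 ≈ 8.707516
(61 - 38.25)^2 / 38.25 = 517.5625 / 38.25 = 8281/612 ≈ 13.531046
(31 - 38.25)^2 / 38.25 = 52.5625 / 38.25 = 841/612 ≈ 1.374183
(41 - 38.25)^2 / 38.25 = 7.5625 / 38.25 = 121/612 ≈ 0.197712
chi2 = 3643/153 ≈ 23.810458

23.8105


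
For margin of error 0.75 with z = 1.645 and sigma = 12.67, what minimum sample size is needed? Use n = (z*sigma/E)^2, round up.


z*sigma/E = 1.645 * 12.67 / 0.75 ≈ 27.789533
(z*sigma/E)^2 ≈ 772.258163
round up: n = 773

773


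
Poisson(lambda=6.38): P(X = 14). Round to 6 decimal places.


P = e^(-lam) * lam^k / k!
e^(-6.38) ≈ 0.001695123
lam^k = 6.38^14 ≈ 185135414214.587434
k! = 14! = 87178291200
P = 0.001695123 * 185135414214.587434 / 87178291200 ≈ 0.003600

0.003600


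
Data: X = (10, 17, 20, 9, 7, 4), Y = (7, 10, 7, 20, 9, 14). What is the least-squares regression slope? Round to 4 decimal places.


b = sum((xi-xbar)(yi-ybar)) / sum((xi-xbar)^2)
n = 6, xbar = 67/6 ≈ 11.166667, ybar = 67/6 ≈ 11.166667
Sxy = sum((xi-xbar)(yi-ybar)) = -415/6 ≈ -69.166667
Sxx = sum((xi-xbar)^2) = 1121/6 ≈ 186.833333
b = Sxy / Sxx = -415/1121 ≈ -0.370205

-0.3702


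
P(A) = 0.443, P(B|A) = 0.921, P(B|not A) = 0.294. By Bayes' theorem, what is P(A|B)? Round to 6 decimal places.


P(A|B) = P(B|A)*P(A) / P(B), P(B) = P(B|A)*P(A) + P(B|not A)*P(not A)
P(B|A)*P(A) = 0.921 * 0.443 = 0.408003
P(B|not A)*P(not A) = 0.294 * 0.557 = 0.163758
P(B) = 0.408003 + 0.163758 = 0.571761
P(A|B) = 0.408003 / 0.571761 ≈ 0.71359012

0.713590


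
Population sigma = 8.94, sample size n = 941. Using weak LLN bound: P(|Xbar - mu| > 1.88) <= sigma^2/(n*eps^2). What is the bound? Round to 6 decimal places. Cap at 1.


bound = min(1, sigma^2/(n*eps^2))
sigma^2 = 8.94^2 = 79.9236
n*eps^2 = 941 * 1.88^2 = 941 * 3.5344 = 3325.8704
sigma^2/(n*eps^2) = 79.9236 / 3325.8704 ≈ 0.02403088

0.024031


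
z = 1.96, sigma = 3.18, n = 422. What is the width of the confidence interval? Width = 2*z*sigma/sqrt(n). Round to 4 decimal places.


width = 2*z*sigma/sqrt(n)
2*z*sigma = 2 * 1.96 * 3.18 = 12.4656
sqrt(422) ≈ 20.542639
width = 12.4656 / 20.542639 ≈ 0.606816

0.6068


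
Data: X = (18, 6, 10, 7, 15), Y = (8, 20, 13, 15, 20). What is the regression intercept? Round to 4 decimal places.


a = ybar - b*xbar, where b = sum((xi-xbar)(yi-ybar)) / sum((xi-xbar)^2)
n = 5, xbar = 56/5 = 11.2, ybar = 76/5 = 15.2
Sxy = sum((xi-xbar)(yi-ybar)) = -52.2
Sxx = sum((xi-xbar)^2) = 106.8
b = Sxy / Sxx = -87/178 ≈ -0.488764
a = 15.2 - (-0.488764) * 11.2 = 1840/89 ≈ 20.674157

20.6742


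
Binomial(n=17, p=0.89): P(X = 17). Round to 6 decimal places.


P = C(n,k) * p^k * (1-p)^(n-k)
C(17,17) = 1
p^k = 0.89^17 ≈ 0.1379209
(1-p)^(n-k) = 0.11^0 = 1
P = 1 * 0.1379209 * 1 ≈ 0.137921

0.137921


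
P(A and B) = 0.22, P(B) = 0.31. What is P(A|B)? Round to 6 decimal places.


P(A|B) = P(A and B) / P(B) = 0.22 / 0.31 = 22/31 ≈ 0.70967742

0.709677


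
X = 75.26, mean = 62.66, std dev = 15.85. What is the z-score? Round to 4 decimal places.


z = (X - mu) / sigma
X - mu = 75.26 - 62.66 = 12.6
z = 12.6 / 15.85 = 252/317 ≈ 0.794953

0.7950


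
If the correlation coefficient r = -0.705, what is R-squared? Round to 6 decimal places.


R^2 = r^2 = (-0.705)^2 = 0.497025

0.497025


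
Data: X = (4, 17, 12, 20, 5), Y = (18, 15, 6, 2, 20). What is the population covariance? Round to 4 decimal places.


Cov = (1/n)*sum((xi-xbar)(yi-ybar))
n = 5, xbar = 58/5 = 11.6, ybar = 61/5 = 12.2
sum((xi-xbar)(yi-ybar)) = -168.6
Cov = -168.6 / 5 = -33.72

-33.7200


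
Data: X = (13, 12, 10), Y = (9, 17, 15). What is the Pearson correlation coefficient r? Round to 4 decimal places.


r = sum((xi-xbar)(yi-ybar)) / sqrt(sum((xi-xbar)^2) * sum((yi-ybar)^2))
n = 3, xbar = 35/3 ≈ 11.666667, ybar = 41/3 ≈ 13.666667
Sxy = sum((xi-xbar)(yi-ybar)) = -22/3 ≈ -7.333333
Sxx = sum((xi-xbar)^2) = 14/3 ≈ 4.666667
Syy = sum((yi-ybar)^2) = 104/3 ≈ 34.666667
sqrt(Sxx*Syy) ≈ 12.719189
r = Sxy / sqrt(Sxx*Syy) = -7.333333 / 12.719189 ≈ -0.576557

-0.5766


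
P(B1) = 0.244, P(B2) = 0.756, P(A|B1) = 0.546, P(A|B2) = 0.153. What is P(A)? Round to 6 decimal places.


P(A) = P(A|B1)*P(B1) + P(A|B2)*P(B2)
P(A|B1)*P(B1) = 0.546 * 0.244 = 0.133224
P(A|B2)*P(B2) = 0.153 * 0.756 = 0.115668
P(A) = 0.133224 + 0.115668 = 0.248892

0.248892


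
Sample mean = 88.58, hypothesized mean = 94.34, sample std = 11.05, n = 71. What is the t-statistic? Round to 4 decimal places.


t = (xbar - mu0) / (s/sqrt(n))
xbar - mu0 = 88.58 - 94.34 = -5.76
sqrt(71) ≈ 8.42614977
s/sqrt(n) = 11.05 / 8.42614977 ≈ 1.31139373
t = -5.76 / 1.31139373 ≈ -4.392274

-4.3923


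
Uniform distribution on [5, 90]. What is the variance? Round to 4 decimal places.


Var = (b-a)^2 / 12
(b-a)^2 = (90 - 5)^2 = 7225
Var = 7225/12 ≈ 602.083333

602.0833


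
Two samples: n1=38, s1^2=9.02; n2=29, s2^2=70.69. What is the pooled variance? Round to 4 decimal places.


sp^2 = ((n1-1)*s1^2 + (n2-1)*s2^2)/(n1+n2-2)
(n1-1)*s1^2 = 37 * 9.02 = 333.74
(n2-1)*s2^2 = 28 * 70.69 = 1979.32
numerator = 333.74 + 1979.32 = 2313.06
n1+n2-2 = 65
sp^2 = 2313.06 / 65 = 115653/3250 ≈ 35.585538

35.5855


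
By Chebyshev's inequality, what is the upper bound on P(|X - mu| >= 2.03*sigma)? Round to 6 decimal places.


P <= 1/k^2
k^2 = 2.03^2 = 4.1209
1/k^2 = 1 / 4.1209 ≈ 0.24266544

0.242665


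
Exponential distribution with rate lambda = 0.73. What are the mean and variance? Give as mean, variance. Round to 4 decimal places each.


mean = 1/lam, var = 1/lam^2
mean = 1 / 0.73 = 100/73 ≈ 1.369863
lam^2 = 0.73^2 = 0.5329
var = 1 / 0.5329 = 10000/5329 ≈ 1.876525

1.3699, 1.8765


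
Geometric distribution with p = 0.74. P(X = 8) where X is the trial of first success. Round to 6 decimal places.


P = (1-p)^(k-1) * p
(1-p)^(k-1) = 0.26^7 ≈ 0.00008031810
P = 0.00008031810 * 0.74 ≈ 0.00005943540

0.000059


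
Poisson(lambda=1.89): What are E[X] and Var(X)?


E[X] = Var(X) = lambda = 1.89

1.89, 1.89


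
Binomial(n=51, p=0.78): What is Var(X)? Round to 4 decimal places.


Var = n*p*(1-p) = 51 * 0.78 * 0.22 = 8.7516

8.7516


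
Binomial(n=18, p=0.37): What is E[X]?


E[X] = n*p = 18 * 0.37 = 6.66

6.66


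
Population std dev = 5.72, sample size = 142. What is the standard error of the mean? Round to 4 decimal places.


SE = sigma / sqrt(n)
sqrt(142) ≈ 11.916375
SE = 5.72 / 11.916375 ≈ 0.480012

0.4800


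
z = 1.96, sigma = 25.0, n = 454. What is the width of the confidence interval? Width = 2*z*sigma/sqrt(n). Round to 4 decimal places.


width = 2*z*sigma/sqrt(n)
2*z*sigma = 2 * 1.96 * 25.0 = 98
sqrt(454) ≈ 21.307276
width = 98 / 21.307276 ≈ 4.599368

4.5994


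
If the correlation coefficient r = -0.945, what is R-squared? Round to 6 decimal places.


R^2 = r^2 = (-0.945)^2 = 0.893025

0.893025


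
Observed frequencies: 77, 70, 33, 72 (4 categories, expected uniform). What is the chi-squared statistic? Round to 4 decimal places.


chi2 = sum((O-E)^2/E), E = total/4
total = 252, E = 252/4 = 63
(77 - 63)^2 / 63 = 196 / 63 = 28/9 ≈ 3.111111
(70 - 63)^2 / 63 = 49 / 63 = 7/9 ≈ 0.777778
(33 - 63)^2 / 63 = 900 / 63 = 100/7 ≈ 14.285714
(72 - 63)^2 / 63 = 81 / 63 = 9/7 ≈ 1.285714
chi2 = 1226/63 ≈ 19.460317

19.4603


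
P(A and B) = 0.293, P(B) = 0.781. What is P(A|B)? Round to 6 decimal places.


P(A|B) = P(A and B) / P(B) = 0.293 / 0.781 = 293/781 ≈ 0.37516005

0.375160


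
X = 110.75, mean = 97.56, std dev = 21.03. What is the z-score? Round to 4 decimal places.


z = (X - mu) / sigma
X - mu = 110.75 - 97.56 = 13.19
z = 13.19 / 21.03 = 1319/2103 ≈ 0.627199

0.6272


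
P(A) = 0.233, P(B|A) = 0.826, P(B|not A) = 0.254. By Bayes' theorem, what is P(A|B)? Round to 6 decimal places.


P(A|B) = P(B|A)*P(A) / P(B), P(B) = P(B|A)*P(A) + P(B|not A)*P(not A)
P(B|A)*P(A) = 0.826 * 0.233 = 0.192458
P(B|not A)*P(not A) = 0.254 * 0.767 = 0.194818
P(B) = 0.192458 + 0.194818 = 0.387276
P(A|B) = 0.192458 / 0.387276 = 1631/3282 ≈ 0.49695308

0.496953


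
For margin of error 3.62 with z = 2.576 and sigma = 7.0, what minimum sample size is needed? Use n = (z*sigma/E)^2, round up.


z*sigma/E = 2.576 * 7.0 / 3.62 = 4508/905 ≈ 4.981215
(z*sigma/E)^2 ≈ 24.812508
round up: n = 25

25


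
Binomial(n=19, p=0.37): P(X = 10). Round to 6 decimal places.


P = C(n,k) * p^k * (1-p)^(n-k)
C(19,10) = 92378
p^k = 0.37^10 ≈ 0.00004808584
(1-p)^(n-k) = 0.63^9 ≈ 0.01563381
P = 92378 * 0.00004808584 * 0.01563381 ≈ 0.069447

0.069447


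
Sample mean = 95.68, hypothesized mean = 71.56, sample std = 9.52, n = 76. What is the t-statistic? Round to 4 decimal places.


t = (xbar - mu0) / (s/sqrt(n))
xbar - mu0 = 95.68 - 71.56 = 24.12
sqrt(76) ≈ 8.71779789
s/sqrt(n) = 9.52 / 8.71779789 ≈ 1.09201889
t = 24.12 / 1.09201889 ≈ 22.087530

22.0875


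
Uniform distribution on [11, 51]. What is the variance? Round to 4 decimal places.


Var = (b-a)^2 / 12
(b-a)^2 = (51 - 11)^2 = 1600
Var = 1600/12 ≈ 133.333333

133.3333


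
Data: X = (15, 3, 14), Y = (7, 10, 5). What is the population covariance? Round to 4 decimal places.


Cov = (1/n)*sum((xi-xbar)(yi-ybar))
n = 3, xbar = 32/3 ≈ 10.666667, ybar = 22/3 ≈ 7.333333
sum((xi-xbar)(yi-ybar)) = -89/3 ≈ -29.666667
Cov = -29.666667 / 3 = -89/9 ≈ -9.888889

-9.8889


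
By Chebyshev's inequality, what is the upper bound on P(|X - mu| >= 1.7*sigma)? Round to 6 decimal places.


P <= 1/k^2
k^2 = 1.7^2 = 2.89
1/k^2 = 1 / 2.89 = 100/289 ≈ 0.34602076

0.346021


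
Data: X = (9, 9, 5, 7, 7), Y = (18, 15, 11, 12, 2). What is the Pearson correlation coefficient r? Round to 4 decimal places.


r = sum((xi-xbar)(yi-ybar)) / sqrt(sum((xi-xbar)^2) * sum((yi-ybar)^2))
n = 5, xbar = 37/5 = 7.4, ybar = 58/5 = 11.6
Sxy = sum((xi-xbar)(yi-ybar)) = 20.8
Sxx = sum((xi-xbar)^2) = 11.2
Syy = sum((yi-ybar)^2) = 145.2
sqrt(Sxx*Syy) ≈ 40.326666
r = Sxy / sqrt(Sxx*Syy) = 20.8 / 40.326666 ≈ 0.515788

0.5158


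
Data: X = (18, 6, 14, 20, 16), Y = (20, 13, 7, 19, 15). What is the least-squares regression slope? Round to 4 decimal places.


b = sum((xi-xbar)(yi-ybar)) / sum((xi-xbar)^2)
n = 5, xbar = 74/5 = 14.8, ybar = 74/5 = 14.8
Sxy = sum((xi-xbar)(yi-ybar)) = 60.8
Sxx = sum((xi-xbar)^2) = 116.8
b = Sxy / Sxx = 38/73 ≈ 0.520548

0.5205


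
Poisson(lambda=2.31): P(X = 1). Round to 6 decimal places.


P = e^(-lam) * lam^k / k!
e^(-2.31) ≈ 0.09926125
lam^k = 2.31^1 = 2.31
k! = 1! = 1
P = 0.09926125 * 2.31 / 1 ≈ 0.229293

0.229293


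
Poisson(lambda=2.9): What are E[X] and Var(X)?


E[X] = Var(X) = lambda = 2.9

2.9, 2.9


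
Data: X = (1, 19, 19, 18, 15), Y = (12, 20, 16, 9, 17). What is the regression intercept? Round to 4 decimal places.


a = ybar - b*xbar, where b = sum((xi-xbar)(yi-ybar)) / sum((xi-xbar)^2)
n = 5, xbar = 72/5 = 14.4, ybar = 74/5 = 14.8
Sxy = sum((xi-xbar)(yi-ybar)) = 47.4
Sxx = sum((xi-xbar)^2) = 235.2
b = Sxy / Sxx = 79/392 ≈ 0.201531
a = 14.8 - 0.201531 * 14.4 = 583/49 ≈ 11.897959

11.8980


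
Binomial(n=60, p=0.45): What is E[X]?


E[X] = n*p = 60 * 0.45 = 27

27


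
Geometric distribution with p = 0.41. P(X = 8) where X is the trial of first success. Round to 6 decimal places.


P = (1-p)^(k-1) * p
(1-p)^(k-1) = 0.59^7 ≈ 0.02488651
P = 0.02488651 * 0.41 ≈ 0.01020347

0.010203


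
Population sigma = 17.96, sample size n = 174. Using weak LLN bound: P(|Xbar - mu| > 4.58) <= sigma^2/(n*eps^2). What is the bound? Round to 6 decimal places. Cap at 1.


bound = min(1, sigma^2/(n*eps^2))
sigma^2 = 17.96^2 = 322.5616
n*eps^2 = 174 * 4.58^2 = 174 * 20.9764 = 3649.8936
sigma^2/(n*eps^2) = 322.5616 / 3649.8936 ≈ 0.08837562

0.088376


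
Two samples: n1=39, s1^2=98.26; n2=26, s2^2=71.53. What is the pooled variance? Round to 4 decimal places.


sp^2 = ((n1-1)*s1^2 + (n2-1)*s2^2)/(n1+n2-2)
(n1-1)*s1^2 = 38 * 98.26 = 3733.88
(n2-1)*s2^2 = 25 * 71.53 = 1788.25
numerator = 3733.88 + 1788.25 = 5522.13
n1+n2-2 = 63
sp^2 = 5522.13 / 63 = 61357/700 ≈ 87.652857

87.6529


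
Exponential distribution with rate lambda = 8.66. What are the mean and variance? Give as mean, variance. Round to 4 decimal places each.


mean = 1/lam, var = 1/lam^2
mean = 1 / 8.66 = 50/433 ≈ 0.115473
lam^2 = 8.66^2 = 74.9956
var = 1 / 74.9956 ≈ 0.013334

0.1155, 0.0133


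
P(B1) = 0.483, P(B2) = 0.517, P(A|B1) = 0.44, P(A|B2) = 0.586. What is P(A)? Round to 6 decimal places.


P(A) = P(A|B1)*P(B1) + P(A|B2)*P(B2)
P(A|B1)*P(B1) = 0.44 * 0.483 = 0.21252
P(A|B2)*P(B2) = 0.586 * 0.517 = 0.302962
P(A) = 0.21252 + 0.302962 = 0.515482

0.515482


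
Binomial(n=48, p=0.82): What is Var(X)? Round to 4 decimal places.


Var = n*p*(1-p) = 48 * 0.82 * 0.18 = 7.0848

7.0848


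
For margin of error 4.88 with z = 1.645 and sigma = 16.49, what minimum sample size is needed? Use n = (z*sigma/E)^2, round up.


z*sigma/E = 1.645 * 16.49 / 4.88 ≈ 5.558617
(z*sigma/E)^2 ≈ 30.898221
round up: n = 31

31


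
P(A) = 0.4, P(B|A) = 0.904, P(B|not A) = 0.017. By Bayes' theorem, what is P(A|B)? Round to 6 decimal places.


P(A|B) = P(B|A)*P(A) / P(B), P(B) = P(B|A)*P(A) + P(B|not A)*P(not A)
P(B|A)*P(A) = 0.904 * 0.4 = 0.3616
P(B|not A)*P(not A) = 0.017 * 0.6 = 0.0102
P(B) = 0.3616 + 0.0102 = 0.3718
P(A|B) = 0.3616 / 0.3718 = 1808/1859 ≈ 0.97256590

0.972566


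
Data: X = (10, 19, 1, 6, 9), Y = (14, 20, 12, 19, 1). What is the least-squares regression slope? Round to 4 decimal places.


b = sum((xi-xbar)(yi-ybar)) / sum((xi-xbar)^2)
n = 5, xbar = 45/5 = 9, ybar = 66/5 = 13.2
Sxy = sum((xi-xbar)(yi-ybar)) = 61
Sxx = sum((xi-xbar)^2) = 174
b = Sxy / Sxx = 61/174 ≈ 0.350575

0.3506


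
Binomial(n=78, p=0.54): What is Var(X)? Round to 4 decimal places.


Var = n*p*(1-p) = 78 * 0.54 * 0.46 = 19.3752

19.3752


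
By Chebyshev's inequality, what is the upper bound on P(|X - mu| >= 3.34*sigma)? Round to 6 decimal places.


P <= 1/k^2
k^2 = 3.34^2 = 11.1556
1/k^2 = 1 / 11.1556 ≈ 0.08964108

0.089641


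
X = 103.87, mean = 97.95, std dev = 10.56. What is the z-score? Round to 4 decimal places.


z = (X - mu) / sigma
X - mu = 103.87 - 97.95 = 5.92
z = 5.92 / 10.56 = 37/66 ≈ 0.560606

0.5606


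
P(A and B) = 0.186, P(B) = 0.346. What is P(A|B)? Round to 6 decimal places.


P(A|B) = P(A and B) / P(B) = 0.186 / 0.346 = 93/173 ≈ 0.53757225

0.537572


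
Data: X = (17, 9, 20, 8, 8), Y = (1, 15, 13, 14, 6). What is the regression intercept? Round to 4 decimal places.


a = ybar - b*xbar, where b = sum((xi-xbar)(yi-ybar)) / sum((xi-xbar)^2)
n = 5, xbar = 62/5 = 12.4, ybar = 49/5 = 9.8
Sxy = sum((xi-xbar)(yi-ybar)) = -35.6
Sxx = sum((xi-xbar)^2) = 129.2
b = Sxy / Sxx = -89/323 ≈ -0.275542
a = 9.8 - (-0.275542) * 12.4 = 4269/323 ≈ 13.216718

13.2167


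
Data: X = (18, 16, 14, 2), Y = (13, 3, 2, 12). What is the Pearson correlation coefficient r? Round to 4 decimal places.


r = sum((xi-xbar)(yi-ybar)) / sqrt(sum((xi-xbar)^2) * sum((yi-ybar)^2))
n = 4, xbar = 50/4 = 12.5, ybar = 30/4 = 7.5
Sxy = sum((xi-xbar)(yi-ybar)) = -41
Sxx = sum((xi-xbar)^2) = 155
Syy = sum((yi-ybar)^2) = 101
sqrt(Sxx*Syy) ≈ 125.119942
r = Sxy / sqrt(Sxx*Syy) = -41 / 125.119942 ≈ -0.327686

-0.3277


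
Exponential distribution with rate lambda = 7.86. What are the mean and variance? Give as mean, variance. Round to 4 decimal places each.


mean = 1/lam, var = 1/lam^2
mean = 1 / 7.86 = 50/393 ≈ 0.127226
lam^2 = 7.86^2 = 61.7796
var = 1 / 61.7796 ≈ 0.016187

0.1272, 0.0162


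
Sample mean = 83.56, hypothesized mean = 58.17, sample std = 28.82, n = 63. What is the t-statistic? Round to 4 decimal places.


t = (xbar - mu0) / (s/sqrt(n))
xbar - mu0 = 83.56 - 58.17 = 25.39
sqrt(63) ≈ 7.93725393
s/sqrt(n) = 28.82 / 7.93725393 ≈ 3.63097870
t = 25.39 / 3.63097870 ≈ 6.992605

6.9926


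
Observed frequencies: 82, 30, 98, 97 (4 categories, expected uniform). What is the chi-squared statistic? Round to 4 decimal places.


chi2 = sum((O-E)^2/E), E = total/4
total = 307, E = 307/4 = 76.75
(82 - 76.75)^2 / 76.75 = 27.5625 / 76.75 = 441/1228 ≈ 0.359121
(30 - 76.75)^2 / 76.75 = 2185.5625 / 76.75 = 34969/1228 ≈ 28.476384
(98 - 76.75)^2 / 76.75 = 451.5625 / 76.75 = 7225/1228 ≈ 5.883550
(97 - 76.75)^2 / 76.75 = 410.0625 / 76.75 = 6561/1228 ≈ 5.342834
chi2 = 12299/307 ≈ 40.061889

40.0619


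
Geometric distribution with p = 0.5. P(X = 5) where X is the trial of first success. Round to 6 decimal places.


P = (1-p)^(k-1) * p
(1-p)^(k-1) = 0.5^4 = 0.0625
P = 0.0625 * 0.5 = 0.03125

0.031250


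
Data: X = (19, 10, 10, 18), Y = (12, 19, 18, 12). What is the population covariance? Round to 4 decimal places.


Cov = (1/n)*sum((xi-xbar)(yi-ybar))
n = 4, xbar = 57/4 = 14.25, ybar = 61/4 = 15.25
sum((xi-xbar)(yi-ybar)) = -55.25
Cov = -55.25 / 4 = -13.8125

-13.8125


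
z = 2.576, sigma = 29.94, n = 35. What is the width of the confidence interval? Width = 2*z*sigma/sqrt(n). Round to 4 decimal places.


width = 2*z*sigma/sqrt(n)
2*z*sigma = 2 * 2.576 * 29.94 = 154.25088
sqrt(35) ≈ 5.916080
width = 154.25088 / 5.916080 ≈ 26.073158

26.0732


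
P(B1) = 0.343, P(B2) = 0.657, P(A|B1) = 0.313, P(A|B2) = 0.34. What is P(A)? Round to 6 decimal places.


P(A) = P(A|B1)*P(B1) + P(A|B2)*P(B2)
P(A|B1)*P(B1) = 0.313 * 0.343 = 0.107359
P(A|B2)*P(B2) = 0.34 * 0.657 = 0.22338
P(A) = 0.107359 + 0.22338 = 0.330739

0.330739


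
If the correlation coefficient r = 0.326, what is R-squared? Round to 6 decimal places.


R^2 = r^2 = (0.326)^2 = 0.106276

0.106276


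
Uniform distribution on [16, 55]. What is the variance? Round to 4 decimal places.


Var = (b-a)^2 / 12
(b-a)^2 = (55 - 16)^2 = 1521
Var = 1521/12 = 126.75

126.7500


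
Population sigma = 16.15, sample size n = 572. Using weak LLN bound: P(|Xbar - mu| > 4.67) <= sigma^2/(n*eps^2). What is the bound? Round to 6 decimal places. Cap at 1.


bound = min(1, sigma^2/(n*eps^2))
sigma^2 = 16.15^2 = 260.8225
n*eps^2 = 572 * 4.67^2 = 572 * 21.8089 = 12474.6908
sigma^2/(n*eps^2) = 260.8225 / 12474.6908 ≈ 0.02090813

0.020908


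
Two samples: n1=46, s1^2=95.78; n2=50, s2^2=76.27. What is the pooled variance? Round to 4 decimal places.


sp^2 = ((n1-1)*s1^2 + (n2-1)*s2^2)/(n1+n2-2)
(n1-1)*s1^2 = 45 * 95.78 = 4310.1
(n2-1)*s2^2 = 49 * 76.27 = 3737.23
numerator = 4310.1 + 3737.23 = 8047.33
n1+n2-2 = 94
sp^2 = 8047.33 / 94 = 804733/9400 ≈ 85.609894

85.6099


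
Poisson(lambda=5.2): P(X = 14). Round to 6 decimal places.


P = e^(-lam) * lam^k / k!
e^(-5.2) ≈ 0.005516564
lam^k = 5.2^14 ≈ 10569314255.388205
k! = 14! = 87178291200
P = 0.005516564 * 10569314255.388205 / 87178291200 ≈ 0.000669

0.000669


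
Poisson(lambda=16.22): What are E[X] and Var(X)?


E[X] = Var(X) = lambda = 16.22

16.22, 16.22


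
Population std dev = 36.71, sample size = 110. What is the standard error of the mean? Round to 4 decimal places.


SE = sigma / sqrt(n)
sqrt(110) ≈ 10.488088
SE = 36.71 / 10.488088 ≈ 3.500161

3.5002


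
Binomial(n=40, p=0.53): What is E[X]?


E[X] = n*p = 40 * 0.53 = 21.2

21.2


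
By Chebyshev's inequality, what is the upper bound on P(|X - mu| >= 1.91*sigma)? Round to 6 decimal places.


P <= 1/k^2
k^2 = 1.91^2 = 3.6481
1/k^2 = 1 / 3.6481 ≈ 0.27411529

0.274115


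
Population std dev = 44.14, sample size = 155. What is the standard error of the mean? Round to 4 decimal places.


SE = sigma / sqrt(n)
sqrt(155) ≈ 12.449900
SE = 44.14 / 12.449900 ≈ 3.545410

3.5454


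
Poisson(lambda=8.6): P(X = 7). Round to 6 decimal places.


P = e^(-lam) * lam^k / k!
e^(-8.6) ≈ 0.0001841058
lam^k = 8.6^7 ≈ 3479278.222170
k! = 7! = 5040
P = 0.0001841058 * 3479278.222170 / 5040 ≈ 0.127094

0.127094


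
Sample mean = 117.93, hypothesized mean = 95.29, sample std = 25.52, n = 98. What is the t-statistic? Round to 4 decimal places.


t = (xbar - mu0) / (s/sqrt(n))
xbar - mu0 = 117.93 - 95.29 = 22.64
sqrt(98) ≈ 9.89949494
s/sqrt(n) = 25.52 / 9.89949494 ≈ 2.57790929
t = 22.64 / 2.57790929 ≈ 8.782311

8.7823


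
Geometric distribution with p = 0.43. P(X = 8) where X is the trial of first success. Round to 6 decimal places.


P = (1-p)^(k-1) * p
(1-p)^(k-1) = 0.57^7 ≈ 0.01954897
P = 0.01954897 * 0.43 ≈ 0.008406059

0.008406


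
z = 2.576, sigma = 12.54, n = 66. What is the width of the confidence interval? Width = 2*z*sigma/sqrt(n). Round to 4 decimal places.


width = 2*z*sigma/sqrt(n)
2*z*sigma = 2 * 2.576 * 12.54 = 64.60608
sqrt(66) ≈ 8.124038
width = 64.60608 / 8.124038 ≈ 7.952459

7.9525


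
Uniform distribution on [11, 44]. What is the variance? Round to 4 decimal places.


Var = (b-a)^2 / 12
(b-a)^2 = (44 - 11)^2 = 1089
Var = 1089/12 = 90.75

90.7500


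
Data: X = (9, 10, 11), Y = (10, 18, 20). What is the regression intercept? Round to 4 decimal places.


a = ybar - b*xbar, where b = sum((xi-xbar)(yi-ybar)) / sum((xi-xbar)^2)
n = 3, xbar = 30/3 = 10, ybar = 48/3 = 16
Sxy = sum((xi-xbar)(yi-ybar)) = 10
Sxx = sum((xi-xbar)^2) = 2
b = Sxy / Sxx = 5
a = 16 - 5 * 10 = -34

-34.0000


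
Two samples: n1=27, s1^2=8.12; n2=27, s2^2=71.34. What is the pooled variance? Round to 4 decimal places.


sp^2 = ((n1-1)*s1^2 + (n2-1)*s2^2)/(n1+n2-2)
(n1-1)*s1^2 = 26 * 8.12 = 211.12
(n2-1)*s2^2 = 26 * 71.34 = 1854.84
numerator = 211.12 + 1854.84 = 2065.96
n1+n2-2 = 52
sp^2 = 2065.96 / 52 = 39.73

39.7300


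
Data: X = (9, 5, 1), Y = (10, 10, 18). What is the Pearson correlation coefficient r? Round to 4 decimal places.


r = sum((xi-xbar)(yi-ybar)) / sqrt(sum((xi-xbar)^2) * sum((yi-ybar)^2))
n = 3, xbar = 15/3 = 5, ybar = 38/3 ≈ 12.666667
Sxy = sum((xi-xbar)(yi-ybar)) = -32
Sxx = sum((xi-xbar)^2) = 32
Syy = sum((yi-ybar)^2) = 128/3 ≈ 42.666667
sqrt(Sxx*Syy) ≈ 36.950417
r = Sxy / sqrt(Sxx*Syy) = -32 / 36.950417 ≈ -0.866025

-0.8660


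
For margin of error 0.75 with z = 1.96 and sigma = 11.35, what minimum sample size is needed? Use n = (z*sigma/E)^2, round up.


z*sigma/E = 1.96 * 11.35 / 0.75 = 11123/375 ≈ 29.661333
(z*sigma/E)^2 ≈ 879.794695
round up: n = 880

880


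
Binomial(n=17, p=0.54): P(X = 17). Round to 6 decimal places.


P = C(n,k) * p^k * (1-p)^(n-k)
C(17,17) = 1
p^k = 0.54^17 ≈ 0.00002822890
(1-p)^(n-k) = 0.46^0 = 1
P = 1 * 0.00002822890 * 1 ≈ 0.000028

0.000028


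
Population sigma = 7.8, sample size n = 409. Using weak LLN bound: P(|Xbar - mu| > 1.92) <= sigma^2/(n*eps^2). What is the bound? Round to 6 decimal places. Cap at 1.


bound = min(1, sigma^2/(n*eps^2))
sigma^2 = 7.8^2 = 60.84
n*eps^2 = 409 * 1.92^2 = 409 * 3.6864 = 1507.7376
sigma^2/(n*eps^2) = 60.84 / 1507.7376 ≈ 0.04035185

0.040352


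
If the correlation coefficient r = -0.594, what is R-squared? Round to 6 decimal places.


R^2 = r^2 = (-0.594)^2 = 0.352836

0.352836


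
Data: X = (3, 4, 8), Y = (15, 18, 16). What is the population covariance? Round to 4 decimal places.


Cov = (1/n)*sum((xi-xbar)(yi-ybar))
n = 3, xbar = 15/3 = 5, ybar = 49/3 ≈ 16.333333
sum((xi-xbar)(yi-ybar)) = 0
Cov = 0 / 3 = 0

0.0000


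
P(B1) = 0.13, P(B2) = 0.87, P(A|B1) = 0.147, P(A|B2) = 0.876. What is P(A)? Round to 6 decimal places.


P(A) = P(A|B1)*P(B1) + P(A|B2)*P(B2)
P(A|B1)*P(B1) = 0.147 * 0.13 = 0.01911
P(A|B2)*P(B2) = 0.876 * 0.87 = 0.76212
P(A) = 0.01911 + 0.76212 = 0.78123

0.781230


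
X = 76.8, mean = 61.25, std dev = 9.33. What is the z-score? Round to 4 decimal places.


z = (X - mu) / sigma
X - mu = 76.8 - 61.25 = 15.55
z = 15.55 / 9.33 = 5/3 ≈ 1.666667

1.6667


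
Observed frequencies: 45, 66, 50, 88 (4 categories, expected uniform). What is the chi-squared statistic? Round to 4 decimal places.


chi2 = sum((O-E)^2/E), E = total/4
total = 249, E = 249/4 = 62.25
(45 - 62.25)^2 / 62.25 = 297.5625 / 62.25 = 1587/332 ≈ 4.780120
(66 - 62.25)^2 / 62.25 = 14.0625 / 62.25 = 75/332 ≈ 0.225904
(50 - 62.25)^2 / 62.25 = 150.0625 / 62.25 = 2401/996 ≈ 2.410643
(88 - 62.25)^2 / 62.25 = 663.0625 / 62.25 = 10609/996 ≈ 10.651606
chi2 = 4499/249 ≈ 18.068273

18.0683


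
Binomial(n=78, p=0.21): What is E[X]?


E[X] = n*p = 78 * 0.21 = 16.38

16.38


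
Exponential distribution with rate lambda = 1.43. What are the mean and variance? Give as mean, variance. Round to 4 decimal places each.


mean = 1/lam, var = 1/lam^2
mean = 1 / 1.43 = 100/143 ≈ 0.699301
lam^2 = 1.43^2 = 2.0449
var = 1 / 2.0449 ≈ 0.489021

0.6993, 0.4890


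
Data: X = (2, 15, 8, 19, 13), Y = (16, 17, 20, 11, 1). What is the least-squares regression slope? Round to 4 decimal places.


b = sum((xi-xbar)(yi-ybar)) / sum((xi-xbar)^2)
n = 5, xbar = 57/5 = 11.4, ybar = 65/5 = 13
Sxy = sum((xi-xbar)(yi-ybar)) = -72
Sxx = sum((xi-xbar)^2) = 173.2
b = Sxy / Sxx = -180/433 ≈ -0.415704

-0.4157


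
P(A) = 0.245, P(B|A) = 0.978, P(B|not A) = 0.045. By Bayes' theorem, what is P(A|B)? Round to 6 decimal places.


P(A|B) = P(B|A)*P(A) / P(B), P(B) = P(B|A)*P(A) + P(B|not A)*P(not A)
P(B|A)*P(A) = 0.978 * 0.245 = 0.23961
P(B|not A)*P(not A) = 0.045 * 0.755 = 0.033975
P(B) = 0.23961 + 0.033975 = 0.273585
P(A|B) = 0.23961 / 0.273585 ≈ 0.87581556

0.875816


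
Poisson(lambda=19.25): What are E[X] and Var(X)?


E[X] = Var(X) = lambda = 19.25

19.25, 19.25


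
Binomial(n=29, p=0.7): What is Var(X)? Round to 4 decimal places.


Var = n*p*(1-p) = 29 * 0.7 * 0.3 = 6.09

6.0900


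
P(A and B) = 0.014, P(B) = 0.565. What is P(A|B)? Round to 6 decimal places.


P(A|B) = P(A and B) / P(B) = 0.014 / 0.565 = 14/565 ≈ 0.02477876

0.024779


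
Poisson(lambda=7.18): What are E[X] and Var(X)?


E[X] = Var(X) = lambda = 7.18

7.18, 7.18


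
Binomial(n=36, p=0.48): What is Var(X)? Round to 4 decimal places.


Var = n*p*(1-p) = 36 * 0.48 * 0.52 = 8.9856

8.9856


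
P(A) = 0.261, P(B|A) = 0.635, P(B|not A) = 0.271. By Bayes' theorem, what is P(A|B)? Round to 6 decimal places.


P(A|B) = P(B|A)*P(A) / P(B), P(B) = P(B|A)*P(A) + P(B|not A)*P(not A)
P(B|A)*P(A) = 0.635 * 0.261 = 0.165735
P(B|not A)*P(not A) = 0.271 * 0.739 = 0.200269
P(B) = 0.165735 + 0.200269 = 0.366004
P(A|B) = 0.165735 / 0.366004 ≈ 0.45282292

0.452823


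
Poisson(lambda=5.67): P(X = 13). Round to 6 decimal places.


P = e^(-lam) * lam^k / k!
e^(-5.67) ≈ 0.003447865
lam^k = 5.67^13 ≈ 6260078304.057624
k! = 13! = 6227020800
P = 0.003447865 * 6260078304.057624 / 6227020800 ≈ 0.003466

0.003466


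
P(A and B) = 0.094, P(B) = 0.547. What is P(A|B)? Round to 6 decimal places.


P(A|B) = P(A and B) / P(B) = 0.094 / 0.547 = 94/547 ≈ 0.17184644

0.171846


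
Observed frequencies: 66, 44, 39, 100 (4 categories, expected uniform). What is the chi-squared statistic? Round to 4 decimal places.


chi2 = sum((O-E)^2/E), E = total/4
total = 249, E = 249/4 = 62.25
(66 - 62.25)^2 / 62.25 = 14.0625 / 62.25 = 75/332 ≈ 0.225904
(44 - 62.25)^2 / 62.25 = 333.0625 / 62.25 = 5329/996 ≈ 5.350402
(39 - 62.25)^2 / 62.25 = 540.5625 / 62.25 = 2883/332 ≈ 8.683735
(100 - 62.25)^2 / 62.25 = 1425.0625 / 62.25 = 22801/996 ≈ 22.892570
chi2 = 9251/249 ≈ 37.152610

37.1526


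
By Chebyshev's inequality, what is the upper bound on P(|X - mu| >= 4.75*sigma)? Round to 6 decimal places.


P <= 1/k^2
k^2 = 4.75^2 = 22.5625
1/k^2 = 1 / 22.5625 = 16/361 ≈ 0.04432133

0.044321


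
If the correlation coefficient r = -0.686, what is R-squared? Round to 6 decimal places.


R^2 = r^2 = (-0.686)^2 = 0.470596

0.470596


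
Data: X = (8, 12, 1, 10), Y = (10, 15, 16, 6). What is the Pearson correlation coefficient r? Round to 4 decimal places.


r = sum((xi-xbar)(yi-ybar)) / sqrt(sum((xi-xbar)^2) * sum((yi-ybar)^2))
n = 4, xbar = 31/4 = 7.75, ybar = 47/4 = 11.75
Sxy = sum((xi-xbar)(yi-ybar)) = -28.25
Sxx = sum((xi-xbar)^2) = 68.75
Syy = sum((yi-ybar)^2) = 64.75
sqrt(Sxx*Syy) ≈ 66.720031
r = Sxy / sqrt(Sxx*Syy) = -28.25 / 66.720031 ≈ -0.423411

-0.4234


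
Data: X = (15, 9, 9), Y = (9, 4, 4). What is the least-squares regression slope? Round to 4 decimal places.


b = sum((xi-xbar)(yi-ybar)) / sum((xi-xbar)^2)
n = 3, xbar = 33/3 = 11, ybar = 17/3 ≈ 5.666667
Sxy = sum((xi-xbar)(yi-ybar)) = 20
Sxx = sum((xi-xbar)^2) = 24
b = Sxy / Sxx = 5/6 ≈ 0.833333

0.8333


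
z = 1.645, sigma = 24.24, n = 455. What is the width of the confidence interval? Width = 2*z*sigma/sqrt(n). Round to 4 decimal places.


width = 2*z*sigma/sqrt(n)
2*z*sigma = 2 * 1.645 * 24.24 = 79.7496
sqrt(455) ≈ 21.330729
width = 79.7496 / 21.330729 ≈ 3.738719

3.7387


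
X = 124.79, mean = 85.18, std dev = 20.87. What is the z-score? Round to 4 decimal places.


z = (X - mu) / sigma
X - mu = 124.79 - 85.18 = 39.61
z = 39.61 / 20.87 = 3961/2087 ≈ 1.897940

1.8979


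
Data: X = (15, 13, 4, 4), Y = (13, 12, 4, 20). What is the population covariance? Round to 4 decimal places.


Cov = (1/n)*sum((xi-xbar)(yi-ybar))
n = 4, xbar = 36/4 = 9, ybar = 49/4 = 12.25
sum((xi-xbar)(yi-ybar)) = 6
Cov = 6 / 4 = 1.5

1.5000


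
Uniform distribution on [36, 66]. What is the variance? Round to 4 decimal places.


Var = (b-a)^2 / 12
(b-a)^2 = (66 - 36)^2 = 900
Var = 900/12 = 75

75.0000


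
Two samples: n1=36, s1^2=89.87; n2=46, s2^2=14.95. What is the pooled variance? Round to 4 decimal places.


sp^2 = ((n1-1)*s1^2 + (n2-1)*s2^2)/(n1+n2-2)
(n1-1)*s1^2 = 35 * 89.87 = 3145.45
(n2-1)*s2^2 = 45 * 14.95 = 672.75
numerator = 3145.45 + 672.75 = 3818.2
n1+n2-2 = 80
sp^2 = 3818.2 / 80 = 47.7275

47.7275


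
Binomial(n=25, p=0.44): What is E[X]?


E[X] = n*p = 25 * 0.44 = 11

11


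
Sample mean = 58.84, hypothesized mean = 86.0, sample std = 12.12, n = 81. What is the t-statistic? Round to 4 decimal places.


t = (xbar - mu0) / (s/sqrt(n))
xbar - mu0 = 58.84 - 86.0 = -27.16
sqrt(81) = 9
s/sqrt(n) = 12.12 / 9 = 101/75 ≈ 1.34666667
t = -27.16 / 1.34666667 = -2037/101 ≈ -20.168317

-20.1683


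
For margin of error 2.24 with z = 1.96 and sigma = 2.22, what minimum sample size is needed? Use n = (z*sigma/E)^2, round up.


z*sigma/E = 1.96 * 2.22 / 2.24 = 1.9425
(z*sigma/E)^2 ≈ 3.773306
round up: n = 4

4


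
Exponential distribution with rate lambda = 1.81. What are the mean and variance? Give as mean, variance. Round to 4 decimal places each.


mean = 1/lam, var = 1/lam^2
mean = 1 / 1.81 = 100/181 ≈ 0.552486
lam^2 = 1.81^2 = 3.2761
var = 1 / 3.2761 ≈ 0.305241

0.5525, 0.3052


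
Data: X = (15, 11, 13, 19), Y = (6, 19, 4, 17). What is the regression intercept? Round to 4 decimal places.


a = ybar - b*xbar, where b = sum((xi-xbar)(yi-ybar)) / sum((xi-xbar)^2)
n = 4, xbar = 58/4 = 14.5, ybar = 46/4 = 11.5
Sxy = sum((xi-xbar)(yi-ybar)) = 7
Sxx = sum((xi-xbar)^2) = 35
b = Sxy / Sxx = 0.2
a = 11.5 - 0.2 * 14.5 = 8.6

8.6000


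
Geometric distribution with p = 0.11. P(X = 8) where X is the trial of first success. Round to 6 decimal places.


P = (1-p)^(k-1) * p
(1-p)^(k-1) = 0.89^7 ≈ 0.4423133
P = 0.4423133 * 0.11 ≈ 0.04865447

0.048654


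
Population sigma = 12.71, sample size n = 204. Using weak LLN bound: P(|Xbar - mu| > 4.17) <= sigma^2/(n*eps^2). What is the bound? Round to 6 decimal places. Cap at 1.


bound = min(1, sigma^2/(n*eps^2))
sigma^2 = 12.71^2 = 161.5441
n*eps^2 = 204 * 4.17^2 = 204 * 17.3889 = 3547.3356
sigma^2/(n*eps^2) = 161.5441 / 3547.3356 ≈ 0.04553956

0.045540


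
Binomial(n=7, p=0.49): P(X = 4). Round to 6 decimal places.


P = C(n,k) * p^k * (1-p)^(n-k)
C(7,4) = 35
p^k = 0.49^4 = 0.05764801
(1-p)^(n-k) = 0.51^3 = 0.132651
P = 35 * 0.05764801 * 0.132651 ≈ 0.267647

0.267647


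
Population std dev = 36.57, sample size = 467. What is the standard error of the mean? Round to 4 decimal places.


SE = sigma / sqrt(n)
sqrt(467) ≈ 21.610183
SE = 36.57 / 21.610183 ≈ 1.692258

1.6923


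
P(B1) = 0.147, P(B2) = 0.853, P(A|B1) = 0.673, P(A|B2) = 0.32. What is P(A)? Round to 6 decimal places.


P(A) = P(A|B1)*P(B1) + P(A|B2)*P(B2)
P(A|B1)*P(B1) = 0.673 * 0.147 = 0.098931
P(A|B2)*P(B2) = 0.32 * 0.853 = 0.27296
P(A) = 0.098931 + 0.27296 = 0.371891

0.371891


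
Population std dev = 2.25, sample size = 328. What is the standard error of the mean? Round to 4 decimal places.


SE = sigma / sqrt(n)
sqrt(328) ≈ 18.110770
SE = 2.25 / 18.110770 ≈ 0.124235

0.1242


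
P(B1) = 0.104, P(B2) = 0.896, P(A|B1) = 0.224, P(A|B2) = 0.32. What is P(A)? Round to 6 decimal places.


P(A) = P(A|B1)*P(B1) + P(A|B2)*P(B2)
P(A|B1)*P(B1) = 0.224 * 0.104 = 0.023296
P(A|B2)*P(B2) = 0.32 * 0.896 = 0.28672
P(A) = 0.023296 + 0.28672 = 0.310016

0.310016


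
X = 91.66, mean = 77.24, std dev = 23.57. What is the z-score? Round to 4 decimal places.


z = (X - mu) / sigma
X - mu = 91.66 - 77.24 = 14.42
z = 14.42 / 23.57 = 1442/2357 ≈ 0.611795

0.6118
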